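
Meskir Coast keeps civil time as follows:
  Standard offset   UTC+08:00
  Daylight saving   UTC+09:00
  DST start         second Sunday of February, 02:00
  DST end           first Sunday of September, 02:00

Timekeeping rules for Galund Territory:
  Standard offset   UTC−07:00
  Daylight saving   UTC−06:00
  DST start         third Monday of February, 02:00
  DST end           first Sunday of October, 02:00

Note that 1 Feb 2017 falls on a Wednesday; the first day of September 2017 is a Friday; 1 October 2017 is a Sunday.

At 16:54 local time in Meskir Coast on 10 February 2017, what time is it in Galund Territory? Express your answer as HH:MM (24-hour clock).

1 February 2017 is a Wednesday, so the first Sunday is February 5 and the second is February 12.
1 September 2017 is a Friday, so the first Sunday is September 3.
10 February 2017 does not fall between 12 February and 3 September, so daylight saving is not in effect and Meskir Coast is at UTC+08:00.
16:54 Meskir Coast − 8h = 08:54 UTC.
1 February 2017 is a Wednesday, so the first Monday is February 6 and the third is February 20.
1 October 2017 is a Sunday, so the first Sunday is October 1.
At the standard offset (UTC−07:00), 08:54 UTC − 7h = 01:54 Galund Territory standard time.
The standard-time date in Galund Territory, 10 February 2017, does not fall between 20 February and 1 October, so daylight saving is not in effect and Galund Territory is at UTC−07:00.
08:54 UTC − 7h = 01:54 Galund Territory.

01:54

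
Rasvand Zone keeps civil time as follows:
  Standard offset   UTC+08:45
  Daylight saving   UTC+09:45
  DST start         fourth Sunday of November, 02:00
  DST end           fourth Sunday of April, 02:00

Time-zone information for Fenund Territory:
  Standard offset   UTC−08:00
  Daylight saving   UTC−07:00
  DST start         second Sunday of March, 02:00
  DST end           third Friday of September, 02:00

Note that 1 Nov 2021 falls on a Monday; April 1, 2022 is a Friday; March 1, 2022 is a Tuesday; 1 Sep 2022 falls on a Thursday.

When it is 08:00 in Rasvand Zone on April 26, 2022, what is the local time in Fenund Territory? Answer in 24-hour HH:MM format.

16:15

1 November 2021 is a Monday, so the first Sunday is November 7 and the fourth is November 28.
1 April 2022 is a Friday, so the first Sunday is April 3 and the fourth is April 24.
April 26, 2022 does not fall between 28 November 2021 and 24 April 2022, so daylight saving is not in effect and Rasvand Zone is at UTC+08:45.
08:00 Rasvand Zone − 8h45m = 23:15 UTC (rolling into the previous day, 25 April 2022).
1 March 2022 is a Tuesday, so the first Sunday is March 6 and the second is March 13.
1 September 2022 is a Thursday, so the first Friday is September 2 and the third is September 16.
At the standard offset (UTC−08:00), 23:15 UTC − 8h = 15:15 Fenund Territory standard time.
The standard-time date in Fenund Territory, April 25, 2022, falls between 13 March and 16 September, so daylight saving is in effect and Fenund Territory is at UTC−07:00.
23:15 UTC − 7h = 16:15 Fenund Territory.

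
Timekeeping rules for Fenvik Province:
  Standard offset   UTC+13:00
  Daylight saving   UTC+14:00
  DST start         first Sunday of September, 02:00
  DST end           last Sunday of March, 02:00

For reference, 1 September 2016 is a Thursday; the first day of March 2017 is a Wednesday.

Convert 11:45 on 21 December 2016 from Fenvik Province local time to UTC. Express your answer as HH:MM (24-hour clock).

1 September 2016 is a Thursday, so the first Sunday is September 4.
1 March 2017 is a Wednesday, so Sundays fall on 5, 12, 19, 26; the last is March 26.
21 December 2016 lies within the daylight-saving period (4 September 2016 – 26 March 2017), so Fenvik Province is on daylight time, UTC+14:00.
11:45 local − 14h = 21:45 UTC (rolling into the previous day, 20 December 2016).

21:45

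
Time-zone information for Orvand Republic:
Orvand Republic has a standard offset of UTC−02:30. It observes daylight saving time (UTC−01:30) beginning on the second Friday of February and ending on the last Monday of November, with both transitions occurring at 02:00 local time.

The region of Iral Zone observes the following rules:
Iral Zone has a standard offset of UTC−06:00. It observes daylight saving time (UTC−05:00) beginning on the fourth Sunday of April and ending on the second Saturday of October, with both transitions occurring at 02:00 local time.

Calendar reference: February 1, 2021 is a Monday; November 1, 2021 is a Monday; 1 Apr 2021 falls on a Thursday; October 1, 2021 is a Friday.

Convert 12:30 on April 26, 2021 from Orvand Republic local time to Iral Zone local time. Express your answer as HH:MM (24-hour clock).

1 February 2021 is a Monday, so the first Friday is February 5 and the second is February 12.
1 November 2021 is a Monday, so Mondays fall on 1, 8, 15, 22, 29; the last is November 29.
Daylight saving runs 12 February – 29 November; April 26, 2021 is inside that window, so Orvand Republic is at UTC−01:30.
12:30 Orvand Republic + 1h30m = 14:00 UTC.
1 April 2021 is a Thursday, so the first Sunday is April 4 and the fourth is April 25.
1 October 2021 is a Friday, so the first Saturday is October 2 and the second is October 9.
At the standard offset (UTC−06:00), 14:00 UTC − 6h = 08:00 Iral Zone standard time.
Daylight saving runs 25 April – 9 October; the standard-time date in Iral Zone, April 26, 2021, is inside that window, so Iral Zone is at UTC−05:00.
14:00 UTC − 5h = 09:00 Iral Zone.

09:00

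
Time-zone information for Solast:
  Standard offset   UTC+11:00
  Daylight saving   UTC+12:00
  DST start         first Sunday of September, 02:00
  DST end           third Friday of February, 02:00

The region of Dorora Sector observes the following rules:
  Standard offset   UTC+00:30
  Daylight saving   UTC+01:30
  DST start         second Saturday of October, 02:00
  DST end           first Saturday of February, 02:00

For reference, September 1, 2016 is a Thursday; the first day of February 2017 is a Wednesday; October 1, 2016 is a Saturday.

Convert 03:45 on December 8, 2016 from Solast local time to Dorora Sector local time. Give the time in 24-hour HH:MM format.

17:15

1 September 2016 is a Thursday, so the first Sunday is September 4.
1 February 2017 is a Wednesday, so the first Friday is February 3 and the third is February 17.
Daylight saving runs 4 September 2016 – 17 February 2017; December 8, 2016 is inside that window, so Solast is at UTC+12:00.
03:45 Solast − 12h = 15:45 UTC (rolling into the previous day, 7 December 2016).
1 October 2016 is a Saturday, so the first Saturday is October 1 and the second is October 8.
1 February 2017 is a Wednesday, so the first Saturday is February 4.
At the standard offset (UTC+00:30), 15:45 UTC + 0h30m = 16:15 Dorora Sector standard time.
The standard-time date in Dorora Sector, December 7, 2016, lies within the daylight-saving period (8 October 2016 – 4 February 2017), so Dorora Sector is on daylight time, UTC+01:30.
15:45 UTC + 1h30m = 17:15 Dorora Sector.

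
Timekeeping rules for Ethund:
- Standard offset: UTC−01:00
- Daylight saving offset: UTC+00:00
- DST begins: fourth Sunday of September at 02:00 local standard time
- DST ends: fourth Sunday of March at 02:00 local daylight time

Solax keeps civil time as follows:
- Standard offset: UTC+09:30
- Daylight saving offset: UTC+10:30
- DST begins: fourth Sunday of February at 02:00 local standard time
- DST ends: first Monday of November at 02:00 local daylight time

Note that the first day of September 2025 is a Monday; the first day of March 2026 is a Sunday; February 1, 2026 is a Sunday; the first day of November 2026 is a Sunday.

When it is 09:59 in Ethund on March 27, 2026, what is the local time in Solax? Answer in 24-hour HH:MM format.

21:29

1 September 2025 is a Monday, so the first Sunday is September 7 and the fourth is September 28.
1 March 2026 is a Sunday, so the first Sunday is March 1 and the fourth is March 22.
March 27, 2026 does not fall between 28 September 2025 and 22 March 2026, so daylight saving is not in effect and Ethund is at UTC−01:00.
09:59 Ethund + 1h = 10:59 UTC.
1 February 2026 is a Sunday, so the first Sunday is February 1 and the fourth is February 22.
1 November 2026 is a Sunday, so the first Monday is November 2.
At the standard offset (UTC+09:30), 10:59 UTC + 9h30m = 20:29 Solax standard time.
The standard-time date in Solax, March 27, 2026, lies within the daylight-saving period (22 February – 2 November), so Solax is on daylight time, UTC+10:30.
10:59 UTC + 10h30m = 21:29 Solax.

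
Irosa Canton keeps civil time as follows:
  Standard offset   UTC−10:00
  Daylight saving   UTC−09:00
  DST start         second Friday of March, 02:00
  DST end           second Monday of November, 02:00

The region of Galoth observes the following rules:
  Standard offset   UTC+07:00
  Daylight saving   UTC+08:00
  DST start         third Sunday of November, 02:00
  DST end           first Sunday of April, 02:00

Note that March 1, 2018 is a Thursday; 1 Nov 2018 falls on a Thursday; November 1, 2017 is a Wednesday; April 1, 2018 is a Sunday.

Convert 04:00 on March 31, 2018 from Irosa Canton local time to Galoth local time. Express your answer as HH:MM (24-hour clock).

1 March 2018 is a Thursday, so the first Friday is March 2 and the second is March 9.
1 November 2018 is a Thursday, so the first Monday is November 5 and the second is November 12.
March 31, 2018 lies within the daylight-saving period (9 March – 12 November), so Irosa Canton is on daylight time, UTC−09:00.
04:00 Irosa Canton + 9h = 13:00 UTC.
1 November 2017 is a Wednesday, so the first Sunday is November 5 and the third is November 19.
1 April 2018 is a Sunday, so the first Sunday is April 1.
At the standard offset (UTC+07:00), 13:00 UTC + 7h = 20:00 Galoth standard time.
The standard-time date in Galoth, March 31, 2018, lies within the daylight-saving period (19 November 2017 – 1 April 2018), so Galoth is on daylight time, UTC+08:00.
13:00 UTC + 8h = 21:00 Galoth.

21:00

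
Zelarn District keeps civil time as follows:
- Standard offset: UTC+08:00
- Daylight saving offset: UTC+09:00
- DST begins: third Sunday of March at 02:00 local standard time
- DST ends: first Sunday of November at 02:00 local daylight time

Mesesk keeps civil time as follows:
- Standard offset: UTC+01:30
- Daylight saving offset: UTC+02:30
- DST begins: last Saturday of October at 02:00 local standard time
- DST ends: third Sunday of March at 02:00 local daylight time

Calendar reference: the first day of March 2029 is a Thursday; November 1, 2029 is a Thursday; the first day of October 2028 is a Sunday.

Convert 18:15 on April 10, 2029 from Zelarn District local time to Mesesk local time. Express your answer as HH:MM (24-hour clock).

1 March 2029 is a Thursday, so the first Sunday is March 4 and the third is March 18.
1 November 2029 is a Thursday, so the first Sunday is November 4.
April 10, 2029 falls between 18 March and 4 November, so daylight saving is in effect and Zelarn District is at UTC+09:00.
18:15 Zelarn District − 9h = 09:15 UTC.
1 October 2028 is a Sunday, so Saturdays fall on 7, 14, 21, 28; the last is October 28.
1 March 2029 is a Thursday, so the first Sunday is March 4 and the third is March 18.
At the standard offset (UTC+01:30), 09:15 UTC + 1h30m = 10:45 Mesesk standard time.
The standard-time date in Mesesk, April 10, 2029, is outside the daylight-saving period (28 October 2028 – 18 March 2029), so Mesesk is on standard time, UTC+01:30.
09:15 UTC + 1h30m = 10:45 Mesesk.

10:45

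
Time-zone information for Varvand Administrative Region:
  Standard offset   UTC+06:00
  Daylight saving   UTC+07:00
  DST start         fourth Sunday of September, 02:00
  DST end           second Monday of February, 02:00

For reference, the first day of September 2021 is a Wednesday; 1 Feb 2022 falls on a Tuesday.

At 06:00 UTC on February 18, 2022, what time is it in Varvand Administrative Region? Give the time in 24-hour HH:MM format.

12:00

1 September 2021 is a Wednesday, so the first Sunday is September 5 and the fourth is September 26.
1 February 2022 is a Tuesday, so the first Monday is February 7 and the second is February 14.
At the standard offset (UTC+06:00), 06:00 UTC + 6h = 12:00 Varvand Administrative Region standard time.
The standard-time date in Varvand Administrative Region, February 18, 2022, is outside the daylight-saving period (26 September 2021 – 14 February 2022), so Varvand Administrative Region is on standard time, UTC+06:00.
06:00 UTC + 6h = 12:00 local.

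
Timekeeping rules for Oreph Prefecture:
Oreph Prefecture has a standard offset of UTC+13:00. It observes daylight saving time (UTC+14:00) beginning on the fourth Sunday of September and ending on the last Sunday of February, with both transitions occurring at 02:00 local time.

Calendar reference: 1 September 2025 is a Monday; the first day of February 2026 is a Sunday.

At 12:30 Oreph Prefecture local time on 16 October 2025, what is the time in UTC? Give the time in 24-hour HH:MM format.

1 September 2025 is a Monday, so the first Sunday is September 7 and the fourth is September 28.
1 February 2026 is a Sunday, so Sundays fall on 1, 8, 15, 22; the last is February 22.
Daylight saving runs 28 September 2025 – 22 February 2026; 16 October 2025 is inside that window, so Oreph Prefecture is at UTC+14:00.
12:30 local − 14h = 22:30 UTC (rolling into the previous day, 15 October 2025).

22:30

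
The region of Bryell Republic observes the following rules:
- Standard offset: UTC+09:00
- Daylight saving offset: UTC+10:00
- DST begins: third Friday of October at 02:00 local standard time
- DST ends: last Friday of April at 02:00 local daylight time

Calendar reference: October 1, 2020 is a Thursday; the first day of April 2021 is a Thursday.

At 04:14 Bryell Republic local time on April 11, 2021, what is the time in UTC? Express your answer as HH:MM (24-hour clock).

1 October 2020 is a Thursday, so the first Friday is October 2 and the third is October 16.
1 April 2021 is a Thursday, so Fridays fall on 2, 9, 16, 23, 30; the last is April 30.
April 11, 2021 falls between 16 October 2020 and 30 April 2021, so daylight saving is in effect and Bryell Republic is at UTC+10:00.
04:14 local − 10h = 18:14 UTC (rolling into the previous day, 10 April 2021).

18:14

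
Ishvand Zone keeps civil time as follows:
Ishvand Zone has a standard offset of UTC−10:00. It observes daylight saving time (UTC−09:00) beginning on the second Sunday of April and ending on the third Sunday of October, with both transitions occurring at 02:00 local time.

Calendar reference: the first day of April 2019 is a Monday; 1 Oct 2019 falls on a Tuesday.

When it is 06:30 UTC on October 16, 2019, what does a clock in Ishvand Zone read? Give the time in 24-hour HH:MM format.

1 April 2019 is a Monday, so the first Sunday is April 7 and the second is April 14.
1 October 2019 is a Tuesday, so the first Sunday is October 6 and the third is October 20.
At the standard offset (UTC−10:00), 06:30 UTC − 10h = 20:30 Ishvand Zone standard time (rolling into the previous day, 15 October 2019).
The standard-time date in Ishvand Zone, October 15, 2019, falls between 14 April and 20 October, so daylight saving is in effect and Ishvand Zone is at UTC−09:00.
06:30 UTC − 9h = 21:30 local (rolling into the previous day, 15 October 2019).

21:30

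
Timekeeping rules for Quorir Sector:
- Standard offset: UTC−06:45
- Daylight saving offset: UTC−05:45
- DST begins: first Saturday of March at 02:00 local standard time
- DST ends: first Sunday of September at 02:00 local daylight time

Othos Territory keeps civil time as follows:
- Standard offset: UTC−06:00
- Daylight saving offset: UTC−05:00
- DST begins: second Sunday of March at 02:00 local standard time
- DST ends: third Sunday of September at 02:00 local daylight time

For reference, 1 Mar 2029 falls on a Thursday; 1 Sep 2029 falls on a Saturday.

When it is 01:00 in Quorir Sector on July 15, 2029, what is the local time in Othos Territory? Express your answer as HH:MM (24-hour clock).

1 March 2029 is a Thursday, so the first Saturday is March 3.
1 September 2029 is a Saturday, so the first Sunday is September 2.
July 15, 2029 falls between 3 March and 2 September, so daylight saving is in effect and Quorir Sector is at UTC−05:45.
01:00 Quorir Sector + 5h45m = 06:45 UTC.
1 March 2029 is a Thursday, so the first Sunday is March 4 and the second is March 11.
1 September 2029 is a Saturday, so the first Sunday is September 2 and the third is September 16.
At the standard offset (UTC−06:00), 06:45 UTC − 6h = 00:45 Othos Territory standard time.
The standard-time date in Othos Territory, July 15, 2029, lies within the daylight-saving period (11 March – 16 September), so Othos Territory is on daylight time, UTC−05:00.
06:45 UTC − 5h = 01:45 Othos Territory.

01:45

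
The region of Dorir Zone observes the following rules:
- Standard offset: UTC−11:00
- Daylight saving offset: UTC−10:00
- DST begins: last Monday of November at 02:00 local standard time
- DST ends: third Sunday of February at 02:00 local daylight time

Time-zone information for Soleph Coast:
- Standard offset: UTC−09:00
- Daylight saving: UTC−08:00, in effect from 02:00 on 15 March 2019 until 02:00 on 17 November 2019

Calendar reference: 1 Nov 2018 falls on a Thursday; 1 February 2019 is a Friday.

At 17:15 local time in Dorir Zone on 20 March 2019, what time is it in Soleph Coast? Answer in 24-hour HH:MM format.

1 November 2018 is a Thursday, so Mondays fall on 5, 12, 19, 26; the last is November 26.
1 February 2019 is a Friday, so the first Sunday is February 3 and the third is February 17.
20 March 2019 does not fall between 26 November 2018 and 17 February 2019, so daylight saving is not in effect and Dorir Zone is at UTC−11:00.
17:15 Dorir Zone + 11h = 04:15 UTC (rolling into the next day, 21 March 2019).
At the standard offset (UTC−09:00), 04:15 UTC − 9h = 19:15 Soleph Coast standard time (rolling into the previous day, 20 March 2019).
Daylight saving runs 15 March – 17 November; the standard-time date in Soleph Coast, 20 March 2019, is inside that window, so Soleph Coast is at UTC−08:00.
04:15 UTC − 8h = 20:15 Soleph Coast (rolling into the previous day, 20 March 2019).

20:15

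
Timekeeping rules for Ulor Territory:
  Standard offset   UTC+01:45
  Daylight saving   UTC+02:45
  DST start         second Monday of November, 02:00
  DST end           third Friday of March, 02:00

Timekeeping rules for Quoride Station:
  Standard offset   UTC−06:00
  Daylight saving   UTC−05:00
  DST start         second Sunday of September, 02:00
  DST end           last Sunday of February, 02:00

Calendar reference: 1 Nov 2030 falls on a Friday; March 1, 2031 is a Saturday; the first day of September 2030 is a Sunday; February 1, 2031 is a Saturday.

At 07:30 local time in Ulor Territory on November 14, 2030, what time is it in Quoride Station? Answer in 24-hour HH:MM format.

23:45

1 November 2030 is a Friday, so the first Monday is November 4 and the second is November 11.
1 March 2031 is a Saturday, so the first Friday is March 7 and the third is March 21.
Daylight saving runs 11 November 2030 – 21 March 2031; November 14, 2030 is inside that window, so Ulor Territory is at UTC+02:45.
07:30 Ulor Territory − 2h45m = 04:45 UTC.
1 September 2030 is a Sunday, so the first Sunday is September 1 and the second is September 8.
1 February 2031 is a Saturday, so Sundays fall on 2, 9, 16, 23; the last is February 23.
At the standard offset (UTC−06:00), 04:45 UTC − 6h = 22:45 Quoride Station standard time (rolling into the previous day, 13 November 2030).
The standard-time date in Quoride Station, November 13, 2030, lies within the daylight-saving period (8 September 2030 – 23 February 2031), so Quoride Station is on daylight time, UTC−05:00.
04:45 UTC − 5h = 23:45 Quoride Station (rolling into the previous day, 13 November 2030).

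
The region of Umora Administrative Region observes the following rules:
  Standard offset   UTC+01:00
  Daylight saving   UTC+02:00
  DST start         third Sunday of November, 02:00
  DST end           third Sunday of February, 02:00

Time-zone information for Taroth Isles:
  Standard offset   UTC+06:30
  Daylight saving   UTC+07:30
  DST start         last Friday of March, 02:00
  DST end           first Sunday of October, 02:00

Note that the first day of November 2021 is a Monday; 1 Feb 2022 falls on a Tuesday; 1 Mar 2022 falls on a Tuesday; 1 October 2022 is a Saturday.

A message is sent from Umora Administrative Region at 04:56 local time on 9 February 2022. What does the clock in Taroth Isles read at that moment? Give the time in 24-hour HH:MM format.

09:26

1 November 2021 is a Monday, so the first Sunday is November 7 and the third is November 21.
1 February 2022 is a Tuesday, so the first Sunday is February 6 and the third is February 20.
9 February 2022 falls between 21 November 2021 and 20 February 2022, so daylight saving is in effect and Umora Administrative Region is at UTC+02:00.
04:56 Umora Administrative Region − 2h = 02:56 UTC.
1 March 2022 is a Tuesday, so Fridays fall on 4, 11, 18, 25; the last is March 25.
1 October 2022 is a Saturday, so the first Sunday is October 2.
At the standard offset (UTC+06:30), 02:56 UTC + 6h30m = 09:26 Taroth Isles standard time.
Daylight saving runs 25 March – 2 October; the standard-time date in Taroth Isles, 9 February 2022, is outside that window, so Taroth Isles is on standard time at UTC+06:30.
02:56 UTC + 6h30m = 09:26 Taroth Isles.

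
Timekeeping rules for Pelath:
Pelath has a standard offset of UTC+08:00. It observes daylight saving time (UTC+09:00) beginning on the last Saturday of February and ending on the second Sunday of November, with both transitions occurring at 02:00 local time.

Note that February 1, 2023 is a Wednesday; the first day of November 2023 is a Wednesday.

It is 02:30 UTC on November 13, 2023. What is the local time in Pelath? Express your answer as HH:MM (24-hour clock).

10:30

1 February 2023 is a Wednesday, so Saturdays fall on 4, 11, 18, 25; the last is February 25.
1 November 2023 is a Wednesday, so the first Sunday is November 5 and the second is November 12.
At the standard offset (UTC+08:00), 02:30 UTC + 8h = 10:30 Pelath standard time.
The standard-time date in Pelath, November 13, 2023, does not fall between 25 February and 12 November, so daylight saving is not in effect and Pelath is at UTC+08:00.
02:30 UTC + 8h = 10:30 local.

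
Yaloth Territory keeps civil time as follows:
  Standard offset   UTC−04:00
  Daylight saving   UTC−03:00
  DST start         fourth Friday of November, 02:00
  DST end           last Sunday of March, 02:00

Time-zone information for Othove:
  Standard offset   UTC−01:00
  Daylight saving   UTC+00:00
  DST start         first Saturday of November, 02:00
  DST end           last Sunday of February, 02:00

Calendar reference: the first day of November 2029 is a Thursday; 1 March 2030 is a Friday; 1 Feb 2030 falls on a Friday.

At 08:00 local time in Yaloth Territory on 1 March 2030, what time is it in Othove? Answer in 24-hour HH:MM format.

1 November 2029 is a Thursday, so the first Friday is November 2 and the fourth is November 23.
1 March 2030 is a Friday, so Sundays fall on 3, 10, 17, 24, 31; the last is March 31.
Daylight saving runs 23 November 2029 – 31 March 2030; 1 March 2030 is inside that window, so Yaloth Territory is at UTC−03:00.
08:00 Yaloth Territory + 3h = 11:00 UTC.
1 November 2029 is a Thursday, so the first Saturday is November 3.
1 February 2030 is a Friday, so Sundays fall on 3, 10, 17, 24; the last is February 24.
At the standard offset (UTC−01:00), 11:00 UTC − 1h = 10:00 Othove standard time.
The standard-time date in Othove, 1 March 2030, is outside the daylight-saving period (3 November 2029 – 24 February 2030), so Othove is on standard time, UTC−01:00.
11:00 UTC − 1h = 10:00 Othove.

10:00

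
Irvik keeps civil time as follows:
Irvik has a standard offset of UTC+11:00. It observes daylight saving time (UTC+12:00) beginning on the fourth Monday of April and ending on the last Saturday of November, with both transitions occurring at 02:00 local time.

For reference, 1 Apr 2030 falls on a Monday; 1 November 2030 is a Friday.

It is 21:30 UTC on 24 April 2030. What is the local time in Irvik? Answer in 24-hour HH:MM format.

09:30

1 April 2030 is a Monday, so the first Monday is April 1 and the fourth is April 22.
1 November 2030 is a Friday, so Saturdays fall on 2, 9, 16, 23, 30; the last is November 30.
At the standard offset (UTC+11:00), 21:30 UTC + 11h = 08:30 Irvik standard time (rolling into the next day, 25 April 2030).
The standard-time date in Irvik, 25 April 2030, falls between 22 April and 30 November, so daylight saving is in effect and Irvik is at UTC+12:00.
21:30 UTC + 12h = 09:30 local (rolling into the next day, 25 April 2030).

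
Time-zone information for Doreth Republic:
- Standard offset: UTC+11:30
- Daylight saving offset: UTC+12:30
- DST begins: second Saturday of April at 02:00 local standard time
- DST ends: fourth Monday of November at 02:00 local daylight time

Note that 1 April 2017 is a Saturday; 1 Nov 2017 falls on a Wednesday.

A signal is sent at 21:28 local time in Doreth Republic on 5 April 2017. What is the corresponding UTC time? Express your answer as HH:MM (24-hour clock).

09:58

1 April 2017 is a Saturday, so the first Saturday is April 1 and the second is April 8.
1 November 2017 is a Wednesday, so the first Monday is November 6 and the fourth is November 27.
5 April 2017 is outside the daylight-saving period (8 April – 27 November), so Doreth Republic is on standard time, UTC+11:30.
21:28 local − 11h30m = 09:58 UTC.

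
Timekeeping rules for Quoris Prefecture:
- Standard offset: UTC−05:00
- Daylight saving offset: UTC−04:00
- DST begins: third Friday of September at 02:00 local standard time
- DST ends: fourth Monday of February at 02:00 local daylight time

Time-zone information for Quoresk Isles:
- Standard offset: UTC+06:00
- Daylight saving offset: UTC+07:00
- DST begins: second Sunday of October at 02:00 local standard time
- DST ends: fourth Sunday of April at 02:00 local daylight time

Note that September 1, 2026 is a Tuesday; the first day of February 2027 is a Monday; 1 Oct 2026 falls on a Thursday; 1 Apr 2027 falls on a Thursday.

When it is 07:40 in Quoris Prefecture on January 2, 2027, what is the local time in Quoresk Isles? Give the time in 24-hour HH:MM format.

1 September 2026 is a Tuesday, so the first Friday is September 4 and the third is September 18.
1 February 2027 is a Monday, so the first Monday is February 1 and the fourth is February 22.
January 2, 2027 lies within the daylight-saving period (18 September 2026 – 22 February 2027), so Quoris Prefecture is on daylight time, UTC−04:00.
07:40 Quoris Prefecture + 4h = 11:40 UTC.
1 October 2026 is a Thursday, so the first Sunday is October 4 and the second is October 11.
1 April 2027 is a Thursday, so the first Sunday is April 4 and the fourth is April 25.
At the standard offset (UTC+06:00), 11:40 UTC + 6h = 17:40 Quoresk Isles standard time.
Daylight saving runs 11 October 2026 – 25 April 2027; the standard-time date in Quoresk Isles, January 2, 2027, is inside that window, so Quoresk Isles is at UTC+07:00.
11:40 UTC + 7h = 18:40 Quoresk Isles.

18:40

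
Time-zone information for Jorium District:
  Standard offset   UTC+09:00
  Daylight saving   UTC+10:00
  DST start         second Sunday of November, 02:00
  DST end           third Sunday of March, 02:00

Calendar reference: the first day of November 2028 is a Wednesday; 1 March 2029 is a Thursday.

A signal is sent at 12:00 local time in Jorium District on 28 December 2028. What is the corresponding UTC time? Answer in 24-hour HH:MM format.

02:00

1 November 2028 is a Wednesday, so the first Sunday is November 5 and the second is November 12.
1 March 2029 is a Thursday, so the first Sunday is March 4 and the third is March 18.
Daylight saving runs 12 November 2028 – 18 March 2029; 28 December 2028 is inside that window, so Jorium District is at UTC+10:00.
12:00 local − 10h = 02:00 UTC.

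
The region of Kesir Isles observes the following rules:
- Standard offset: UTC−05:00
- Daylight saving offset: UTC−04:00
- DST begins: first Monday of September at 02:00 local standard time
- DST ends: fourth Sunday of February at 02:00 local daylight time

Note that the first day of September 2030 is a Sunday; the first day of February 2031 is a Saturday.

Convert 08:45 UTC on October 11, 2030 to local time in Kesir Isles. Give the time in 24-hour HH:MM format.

1 September 2030 is a Sunday, so the first Monday is September 2.
1 February 2031 is a Saturday, so the first Sunday is February 2 and the fourth is February 23.
At the standard offset (UTC−05:00), 08:45 UTC − 5h = 03:45 Kesir Isles standard time.
The standard-time date in Kesir Isles, October 11, 2030, lies within the daylight-saving period (2 September 2030 – 23 February 2031), so Kesir Isles is on daylight time, UTC−04:00.
08:45 UTC − 4h = 04:45 local.

04:45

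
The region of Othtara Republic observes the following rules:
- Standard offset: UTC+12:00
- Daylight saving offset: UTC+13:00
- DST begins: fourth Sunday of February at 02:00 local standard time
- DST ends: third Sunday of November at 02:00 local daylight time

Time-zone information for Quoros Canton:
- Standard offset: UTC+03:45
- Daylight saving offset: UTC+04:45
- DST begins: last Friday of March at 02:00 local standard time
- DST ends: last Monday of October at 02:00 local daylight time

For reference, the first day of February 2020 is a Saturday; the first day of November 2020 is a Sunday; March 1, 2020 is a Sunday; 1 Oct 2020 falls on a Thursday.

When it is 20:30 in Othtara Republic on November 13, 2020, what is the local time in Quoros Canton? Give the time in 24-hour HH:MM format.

1 February 2020 is a Saturday, so the first Sunday is February 2 and the fourth is February 23.
1 November 2020 is a Sunday, so the first Sunday is November 1 and the third is November 15.
November 13, 2020 falls between 23 February and 15 November, so daylight saving is in effect and Othtara Republic is at UTC+13:00.
20:30 Othtara Republic − 13h = 07:30 UTC.
1 March 2020 is a Sunday, so Fridays fall on 6, 13, 20, 27; the last is March 27.
1 October 2020 is a Thursday, so Mondays fall on 5, 12, 19, 26; the last is October 26.
At the standard offset (UTC+03:45), 07:30 UTC + 3h45m = 11:15 Quoros Canton standard time.
The standard-time date in Quoros Canton, November 13, 2020, does not fall between 27 March and 26 October, so daylight saving is not in effect and Quoros Canton is at UTC+03:45.
07:30 UTC + 3h45m = 11:15 Quoros Canton.

11:15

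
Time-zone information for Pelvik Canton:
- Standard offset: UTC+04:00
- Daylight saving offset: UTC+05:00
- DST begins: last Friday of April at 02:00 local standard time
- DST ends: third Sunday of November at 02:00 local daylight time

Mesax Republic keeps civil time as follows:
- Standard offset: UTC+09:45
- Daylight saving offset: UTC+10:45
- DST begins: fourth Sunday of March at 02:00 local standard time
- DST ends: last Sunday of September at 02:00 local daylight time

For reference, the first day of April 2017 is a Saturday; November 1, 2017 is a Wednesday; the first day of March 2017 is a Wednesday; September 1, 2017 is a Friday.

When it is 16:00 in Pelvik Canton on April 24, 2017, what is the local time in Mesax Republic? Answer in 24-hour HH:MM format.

1 April 2017 is a Saturday, so Fridays fall on 7, 14, 21, 28; the last is April 28.
1 November 2017 is a Wednesday, so the first Sunday is November 5 and the third is November 19.
April 24, 2017 does not fall between 28 April and 19 November, so daylight saving is not in effect and Pelvik Canton is at UTC+04:00.
16:00 Pelvik Canton − 4h = 12:00 UTC.
1 March 2017 is a Wednesday, so the first Sunday is March 5 and the fourth is March 26.
1 September 2017 is a Friday, so Sundays fall on 3, 10, 17, 24; the last is September 24.
At the standard offset (UTC+09:45), 12:00 UTC + 9h45m = 21:45 Mesax Republic standard time.
The standard-time date in Mesax Republic, April 24, 2017, lies within the daylight-saving period (26 March – 24 September), so Mesax Republic is on daylight time, UTC+10:45.
12:00 UTC + 10h45m = 22:45 Mesax Republic.

22:45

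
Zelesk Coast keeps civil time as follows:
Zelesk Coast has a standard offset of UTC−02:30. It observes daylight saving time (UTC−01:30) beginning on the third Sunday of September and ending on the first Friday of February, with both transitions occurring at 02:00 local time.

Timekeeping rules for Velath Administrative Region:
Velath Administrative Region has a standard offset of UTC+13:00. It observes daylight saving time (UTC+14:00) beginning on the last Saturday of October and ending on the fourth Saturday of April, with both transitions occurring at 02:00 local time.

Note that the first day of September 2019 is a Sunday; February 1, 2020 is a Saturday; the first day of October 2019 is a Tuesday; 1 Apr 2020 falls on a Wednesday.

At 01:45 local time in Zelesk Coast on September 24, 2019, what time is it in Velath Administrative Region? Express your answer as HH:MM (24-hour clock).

1 September 2019 is a Sunday, so the first Sunday is September 1 and the third is September 15.
1 February 2020 is a Saturday, so the first Friday is February 7.
September 24, 2019 lies within the daylight-saving period (15 September 2019 – 7 February 2020), so Zelesk Coast is on daylight time, UTC−01:30.
01:45 Zelesk Coast + 1h30m = 03:15 UTC.
1 October 2019 is a Tuesday, so Saturdays fall on 5, 12, 19, 26; the last is October 26.
1 April 2020 is a Wednesday, so the first Saturday is April 4 and the fourth is April 25.
At the standard offset (UTC+13:00), 03:15 UTC + 13h = 16:15 Velath Administrative Region standard time.
The standard-time date in Velath Administrative Region, September 24, 2019, is outside the daylight-saving period (26 October 2019 – 25 April 2020), so Velath Administrative Region is on standard time, UTC+13:00.
03:15 UTC + 13h = 16:15 Velath Administrative Region.

16:15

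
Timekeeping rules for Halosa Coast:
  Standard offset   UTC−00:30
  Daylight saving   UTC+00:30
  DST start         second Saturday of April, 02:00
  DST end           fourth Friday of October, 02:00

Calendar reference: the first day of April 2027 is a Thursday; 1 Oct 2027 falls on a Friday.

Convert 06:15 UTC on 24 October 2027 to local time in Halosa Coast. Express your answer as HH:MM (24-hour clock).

05:45

1 April 2027 is a Thursday, so the first Saturday is April 3 and the second is April 10.
1 October 2027 is a Friday, so the first Friday is October 1 and the fourth is October 22.
At the standard offset (UTC−00:30), 06:15 UTC − 0h30m = 05:45 Halosa Coast standard time.
The standard-time date in Halosa Coast, 24 October 2027, is outside the daylight-saving period (10 April – 22 October), so Halosa Coast is on standard time, UTC−00:30.
06:15 UTC − 0h30m = 05:45 local.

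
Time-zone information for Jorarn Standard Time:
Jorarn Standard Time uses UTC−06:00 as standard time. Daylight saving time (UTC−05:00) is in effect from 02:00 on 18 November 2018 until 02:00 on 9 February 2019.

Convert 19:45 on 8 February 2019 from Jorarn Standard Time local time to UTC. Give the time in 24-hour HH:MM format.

00:45

8 February 2019 falls between 18 November 2018 and 9 February 2019, so daylight saving is in effect and Jorarn Standard Time is at UTC−05:00.
19:45 local + 5h = 00:45 UTC (rolling into the next day, 9 February 2019).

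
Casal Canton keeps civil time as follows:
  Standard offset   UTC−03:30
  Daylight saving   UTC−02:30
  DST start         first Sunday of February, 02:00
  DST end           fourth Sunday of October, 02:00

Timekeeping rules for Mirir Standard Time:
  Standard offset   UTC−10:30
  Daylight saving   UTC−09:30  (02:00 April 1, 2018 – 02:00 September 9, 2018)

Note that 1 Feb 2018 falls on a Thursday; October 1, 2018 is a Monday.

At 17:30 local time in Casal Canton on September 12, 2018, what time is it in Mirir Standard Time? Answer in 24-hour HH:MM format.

09:30

1 February 2018 is a Thursday, so the first Sunday is February 4.
1 October 2018 is a Monday, so the first Sunday is October 7 and the fourth is October 28.
September 12, 2018 falls between 4 February and 28 October, so daylight saving is in effect and Casal Canton is at UTC−02:30.
17:30 Casal Canton + 2h30m = 20:00 UTC.
At the standard offset (UTC−10:30), 20:00 UTC − 10h30m = 09:30 Mirir Standard Time standard time.
Daylight saving runs 1 April – 9 September; the standard-time date in Mirir Standard Time, September 12, 2018, is outside that window, so Mirir Standard Time is on standard time at UTC−10:30.
20:00 UTC − 10h30m = 09:30 Mirir Standard Time.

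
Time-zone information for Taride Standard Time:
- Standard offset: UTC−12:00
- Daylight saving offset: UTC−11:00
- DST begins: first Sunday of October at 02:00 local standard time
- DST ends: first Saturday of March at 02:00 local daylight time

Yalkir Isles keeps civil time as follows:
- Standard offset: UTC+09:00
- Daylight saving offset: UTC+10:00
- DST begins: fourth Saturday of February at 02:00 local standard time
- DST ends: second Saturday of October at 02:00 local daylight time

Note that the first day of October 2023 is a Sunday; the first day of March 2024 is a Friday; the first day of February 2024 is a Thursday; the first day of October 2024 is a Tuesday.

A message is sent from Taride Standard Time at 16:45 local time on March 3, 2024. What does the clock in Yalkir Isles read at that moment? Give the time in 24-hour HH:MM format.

14:45

1 October 2023 is a Sunday, so the first Sunday is October 1.
1 March 2024 is a Friday, so the first Saturday is March 2.
March 3, 2024 is outside the daylight-saving period (1 October 2023 – 2 March 2024), so Taride Standard Time is on standard time, UTC−12:00.
16:45 Taride Standard Time + 12h = 04:45 UTC (rolling into the next day, 4 March 2024).
1 February 2024 is a Thursday, so the first Saturday is February 3 and the fourth is February 24.
1 October 2024 is a Tuesday, so the first Saturday is October 5 and the second is October 12.
At the standard offset (UTC+09:00), 04:45 UTC + 9h = 13:45 Yalkir Isles standard time.
Daylight saving runs 24 February – 12 October; the standard-time date in Yalkir Isles, March 4, 2024, is inside that window, so Yalkir Isles is at UTC+10:00.
04:45 UTC + 10h = 14:45 Yalkir Isles.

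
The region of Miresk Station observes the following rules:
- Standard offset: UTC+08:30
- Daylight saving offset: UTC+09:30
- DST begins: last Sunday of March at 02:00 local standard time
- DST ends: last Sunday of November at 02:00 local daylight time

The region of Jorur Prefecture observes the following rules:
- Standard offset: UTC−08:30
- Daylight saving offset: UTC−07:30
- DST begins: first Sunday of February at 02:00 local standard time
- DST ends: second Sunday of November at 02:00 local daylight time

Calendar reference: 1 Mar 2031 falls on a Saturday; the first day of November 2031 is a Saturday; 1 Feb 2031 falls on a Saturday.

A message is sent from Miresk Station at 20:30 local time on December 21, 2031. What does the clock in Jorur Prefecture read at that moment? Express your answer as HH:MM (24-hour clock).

1 March 2031 is a Saturday, so Sundays fall on 2, 9, 16, 23, 30; the last is March 30.
1 November 2031 is a Saturday, so Sundays fall on 2, 9, 16, 23, 30; the last is November 30.
December 21, 2031 does not fall between 30 March and 30 November, so daylight saving is not in effect and Miresk Station is at UTC+08:30.
20:30 Miresk Station − 8h30m = 12:00 UTC.
1 February 2031 is a Saturday, so the first Sunday is February 2.
1 November 2031 is a Saturday, so the first Sunday is November 2 and the second is November 9.
At the standard offset (UTC−08:30), 12:00 UTC − 8h30m = 03:30 Jorur Prefecture standard time.
The standard-time date in Jorur Prefecture, December 21, 2031, does not fall between 2 February and 9 November, so daylight saving is not in effect and Jorur Prefecture is at UTC−08:30.
12:00 UTC − 8h30m = 03:30 Jorur Prefecture.

03:30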